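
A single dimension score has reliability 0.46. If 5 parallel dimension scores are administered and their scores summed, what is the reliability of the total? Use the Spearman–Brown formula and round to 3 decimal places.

ρ_k = kρ / (1 + (k−1)ρ) = 5·0.46 / (1 + 4·0.46) = 2.300 / 2.840 = 0.810.

0.810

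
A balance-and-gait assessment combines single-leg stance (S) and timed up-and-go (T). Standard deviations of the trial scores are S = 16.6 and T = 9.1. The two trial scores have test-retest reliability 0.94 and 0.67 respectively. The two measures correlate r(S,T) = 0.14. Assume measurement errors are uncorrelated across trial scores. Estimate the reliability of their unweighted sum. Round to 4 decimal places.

0.8905

Var(S+T) = 16.6² + 9.1² + 2·[16.6·9.1·0.14] = 358.37 + 42.2968 = 400.667.
With uncorrelated errors the cross-covariances are all true-score covariance, so they carry over unchanged; only the diagonal terms shrink to ρᵢσᵢ².
True-score variance = [16.6²·0.94 + 9.1²·0.67] + 42.2968 = 314.509 + 42.2968 = 356.806.
Reliability = 356.806 / 400.667 = 0.8905.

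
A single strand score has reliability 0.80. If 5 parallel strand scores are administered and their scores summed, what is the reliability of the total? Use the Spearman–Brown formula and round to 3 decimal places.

0.952

ρ_k = kρ / (1 + (k−1)ρ) = 5·0.80 / (1 + 4·0.80) = 4.000 / 4.200 = 0.952.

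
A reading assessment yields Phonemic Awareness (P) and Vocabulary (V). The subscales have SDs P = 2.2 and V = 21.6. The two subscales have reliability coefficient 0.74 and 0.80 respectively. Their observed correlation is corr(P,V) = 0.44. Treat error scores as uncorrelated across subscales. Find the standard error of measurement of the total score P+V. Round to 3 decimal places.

9.725

Var(total) = 471.4 + 41.8176 = 513.218.
True-score variance = 376.83 + 41.8176 = 418.647, so reliability = 0.8157.
Error variance = 513.218 − 418.647 = 94.5704; SEM = √94.5704 = 9.725.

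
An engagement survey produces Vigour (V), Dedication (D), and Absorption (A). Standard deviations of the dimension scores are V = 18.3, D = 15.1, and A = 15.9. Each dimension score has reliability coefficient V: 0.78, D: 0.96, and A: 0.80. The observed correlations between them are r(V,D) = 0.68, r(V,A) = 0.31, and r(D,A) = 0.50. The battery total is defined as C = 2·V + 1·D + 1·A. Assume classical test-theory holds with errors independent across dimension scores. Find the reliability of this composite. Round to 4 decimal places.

0.8883

Var(C) = 2²·18.3² + 15.1² + 15.9² + 2·[2·18.3·15.1·0.68 + 2·18.3·15.9·0.31 + 15.1·15.9·0.50] = 1820.38 + 1352.51 = 3172.89.
Under uncorrelated errors the observed covariances equal the true-score covariances, so only the own-variance terms attenuate.
True-score variance = [2²·18.3²·0.78 + 15.1²·0.96 + 15.9²·0.80] + 1352.51 = 1465.99 + 1352.51 = 2818.5.
Reliability = 2818.5 / 3172.89 = 0.8883.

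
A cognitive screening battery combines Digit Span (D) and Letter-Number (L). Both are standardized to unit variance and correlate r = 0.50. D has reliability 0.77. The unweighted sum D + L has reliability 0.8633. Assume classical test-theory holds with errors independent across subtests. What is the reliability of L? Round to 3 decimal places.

0.820

Var(D+L) = 2 + 2·0.50 = 3.000.
True-score variance = ρ_D + ρ_L + 2·0.50, so 0.8633 = (0.77 + ρ_L + 1.00) / 3.000.
ρ_L = 0.8633·3.000 − 0.77 − 1.00 = 0.820.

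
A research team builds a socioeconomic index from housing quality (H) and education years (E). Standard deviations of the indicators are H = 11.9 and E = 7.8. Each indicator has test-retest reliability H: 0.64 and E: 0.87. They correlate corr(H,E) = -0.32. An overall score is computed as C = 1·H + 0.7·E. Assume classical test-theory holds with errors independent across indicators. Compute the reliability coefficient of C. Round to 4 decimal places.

0.5775

Var(C) = 11.9² + 0.7²·7.8² + 2·[0.7·11.9·7.8·(-0.32)] = 171.422 − 41.5834 = 129.838.
Because errors are independent across components, Cov(Tᵢ,Tⱼ) = Cov(Xᵢ,Xⱼ); the off-diagonal part of the true-score variance is the same as above.
True-score variance = [11.9²·0.64 + 0.7²·7.8²·0.87] − 41.5834 = 116.566 − 41.5834 = 74.9831.
Reliability = 74.9831 / 129.838 = 0.5775.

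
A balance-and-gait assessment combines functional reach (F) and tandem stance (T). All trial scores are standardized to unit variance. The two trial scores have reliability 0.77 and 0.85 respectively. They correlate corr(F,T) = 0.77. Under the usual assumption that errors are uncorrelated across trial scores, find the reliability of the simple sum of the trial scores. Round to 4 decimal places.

0.8927

Var(F+T) = 2 + 2·[0.77] = 2 + 1.54 = 3.54.
Because errors are independent across components, Cov(Tᵢ,Tⱼ) = Cov(Xᵢ,Xⱼ); the off-diagonal part of the true-score variance is the same as above.
True-score variance = [0.77 + 0.85] + 1.54 = 1.62 + 1.54 = 3.16.
Reliability = 3.16 / 3.54 = 0.8927.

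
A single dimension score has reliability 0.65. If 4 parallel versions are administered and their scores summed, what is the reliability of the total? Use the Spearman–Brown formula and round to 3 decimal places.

0.881

ρ_k = kρ / (1 + (k−1)ρ) = 4·0.65 / (1 + 3·0.65) = 2.600 / 2.950 = 0.881.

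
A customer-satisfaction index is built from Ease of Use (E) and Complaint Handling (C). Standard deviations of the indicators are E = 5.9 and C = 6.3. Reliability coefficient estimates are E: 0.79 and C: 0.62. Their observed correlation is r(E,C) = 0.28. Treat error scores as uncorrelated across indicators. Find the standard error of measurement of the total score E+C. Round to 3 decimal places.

4.732

Var(total) = 74.5 + 20.8152 = 95.3152.
True-score variance = 52.1077 + 20.8152 = 72.9229, so reliability = 0.7651.
Error variance = 95.3152 − 72.9229 = 22.3923; SEM = √22.3923 = 4.732.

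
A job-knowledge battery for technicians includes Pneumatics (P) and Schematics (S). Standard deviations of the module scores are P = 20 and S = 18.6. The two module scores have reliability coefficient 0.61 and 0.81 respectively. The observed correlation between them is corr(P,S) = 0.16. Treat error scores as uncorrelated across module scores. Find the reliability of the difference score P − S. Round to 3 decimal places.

0.646

Var(P−S) = 20² + 18.6² − 2·20·18.6·0.16 = 745.96 − 119.04 = 626.92.
Because errors are independent across components, Cov(Tᵢ,Tⱼ) = Cov(Xᵢ,Xⱼ); the off-diagonal part of the true-score variance is the same as above.
True-score variance = [20²·0.61 + 18.6²·0.81] − 119.04 = 524.228 − 119.04 = 405.188.
Reliability = 405.188 / 626.92 = 0.646.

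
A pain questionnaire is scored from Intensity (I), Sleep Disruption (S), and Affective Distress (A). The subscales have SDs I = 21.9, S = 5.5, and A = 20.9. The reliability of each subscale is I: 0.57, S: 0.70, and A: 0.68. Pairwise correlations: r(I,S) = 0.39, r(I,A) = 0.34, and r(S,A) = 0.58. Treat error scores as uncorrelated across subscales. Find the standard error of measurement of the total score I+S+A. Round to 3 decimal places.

18.844

Var(total) = 946.67 + 538.536 = 1485.21.
True-score variance = 591.583 + 538.536 = 1130.12, so reliability = 0.7609.
Error variance = 1485.21 − 1130.12 = 355.086; SEM = √355.086 = 18.844.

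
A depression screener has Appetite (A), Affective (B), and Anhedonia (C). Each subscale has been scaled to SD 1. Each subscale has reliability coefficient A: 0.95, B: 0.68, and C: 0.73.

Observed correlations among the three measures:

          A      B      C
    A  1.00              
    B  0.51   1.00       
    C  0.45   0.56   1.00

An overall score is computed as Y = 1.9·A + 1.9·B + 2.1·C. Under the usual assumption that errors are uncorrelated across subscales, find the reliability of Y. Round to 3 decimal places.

0.892

Var(Y) = 1.9² + 1.9² + 2.1² + 2·[3.61·0.51 + 3.99·0.45 + 3.99·0.56] = 11.63 + 11.742 = 23.372.
Under uncorrelated errors the observed covariances equal the true-score covariances, so only the own-variance terms attenuate.
True-score variance = [1.9²·0.95 + 1.9²·0.68 + 2.1²·0.73] + 11.742 = 9.1036 + 11.742 = 20.8456.
Reliability = 20.8456 / 23.372 = 0.892.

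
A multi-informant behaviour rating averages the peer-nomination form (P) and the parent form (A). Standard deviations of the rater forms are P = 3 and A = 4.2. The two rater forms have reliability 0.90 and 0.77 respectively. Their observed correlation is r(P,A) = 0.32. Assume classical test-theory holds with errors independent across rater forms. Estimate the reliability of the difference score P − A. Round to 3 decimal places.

0.733

Var(P−A) = 3² + 4.2² − 2·3·4.2·0.32 = 26.64 − 8.064 = 18.576.
Under uncorrelated errors the observed covariances equal the true-score covariances, so only the own-variance terms attenuate.
True-score variance = [3²·0.90 + 4.2²·0.77] − 8.064 = 21.6828 − 8.064 = 13.6188.
Reliability = 13.6188 / 18.576 = 0.733.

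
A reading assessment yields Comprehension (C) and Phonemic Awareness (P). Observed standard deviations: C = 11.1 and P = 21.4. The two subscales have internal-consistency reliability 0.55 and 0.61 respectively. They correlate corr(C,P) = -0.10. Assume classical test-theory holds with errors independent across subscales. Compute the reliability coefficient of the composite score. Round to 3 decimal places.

0.561

Var(C+P) = 11.1² + 21.4² + 2·[11.1·21.4·(-0.10)] = 581.17 − 47.508 = 533.662.
Because errors are independent across components, Cov(Tᵢ,Tⱼ) = Cov(Xᵢ,Xⱼ); the off-diagonal part of the true-score variance is the same as above.
True-score variance = [11.1²·0.55 + 21.4²·0.61] − 47.508 = 347.121 − 47.508 = 299.613.
Reliability = 299.613 / 533.662 = 0.561.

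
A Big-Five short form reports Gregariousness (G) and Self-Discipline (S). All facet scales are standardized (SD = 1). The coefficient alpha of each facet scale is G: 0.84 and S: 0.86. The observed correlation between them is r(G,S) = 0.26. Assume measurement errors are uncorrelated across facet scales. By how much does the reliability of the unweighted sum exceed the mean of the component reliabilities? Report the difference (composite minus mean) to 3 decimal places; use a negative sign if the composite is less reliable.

Var(sum) = 2 + 0.52 = 2.52; true-score variance = 1.7 + 0.52 = 2.22; composite reliability = 0.8810.
Mean component reliability = 0.8500.
Difference = 0.8810 − 0.8500 = 0.031.

0.031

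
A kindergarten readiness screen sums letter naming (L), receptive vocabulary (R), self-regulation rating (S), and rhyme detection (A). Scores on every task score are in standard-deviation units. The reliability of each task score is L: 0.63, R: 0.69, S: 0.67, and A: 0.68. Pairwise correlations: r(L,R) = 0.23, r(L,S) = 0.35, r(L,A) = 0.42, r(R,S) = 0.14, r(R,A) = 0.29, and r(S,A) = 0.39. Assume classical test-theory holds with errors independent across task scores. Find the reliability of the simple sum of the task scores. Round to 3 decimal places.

0.826

Var(L+R+S+A) = 4 + 2·[0.23 + 0.35 + 0.42 + 0.14 + 0.29 + 0.39] = 4 + 3.64 = 7.64.
With uncorrelated errors the cross-covariances are all true-score covariance, so they carry over unchanged; only the diagonal terms shrink to ρᵢσᵢ².
True-score variance = [0.63 + 0.69 + 0.67 + 0.68] + 3.64 = 2.67 + 3.64 = 6.31.
Reliability = 6.31 / 7.64 = 0.826.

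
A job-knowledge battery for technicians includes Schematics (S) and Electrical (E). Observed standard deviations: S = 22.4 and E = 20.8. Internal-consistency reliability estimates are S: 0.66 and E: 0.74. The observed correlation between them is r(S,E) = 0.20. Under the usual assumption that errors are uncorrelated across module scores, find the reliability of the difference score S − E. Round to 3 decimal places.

0.622

Var(S−E) = 22.4² + 20.8² − 2·22.4·20.8·0.20 = 934.4 − 186.368 = 748.032.
With uncorrelated errors the cross-covariances are all true-score covariance, so they carry over unchanged; only the diagonal terms shrink to ρᵢσᵢ².
True-score variance = [22.4²·0.66 + 20.8²·0.74] − 186.368 = 651.315 − 186.368 = 464.947.
Reliability = 464.947 / 748.032 = 0.622.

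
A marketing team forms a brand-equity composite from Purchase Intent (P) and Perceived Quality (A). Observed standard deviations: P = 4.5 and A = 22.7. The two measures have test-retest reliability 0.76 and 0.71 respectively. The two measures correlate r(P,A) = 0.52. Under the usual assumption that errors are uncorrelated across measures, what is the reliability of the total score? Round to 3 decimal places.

0.760

Var(P+A) = 4.5² + 22.7² + 2·[4.5·22.7·0.52] = 535.54 + 106.236 = 641.776.
Because errors are independent across components, Cov(Tᵢ,Tⱼ) = Cov(Xᵢ,Xⱼ); the off-diagonal part of the true-score variance is the same as above.
True-score variance = [4.5²·0.76 + 22.7²·0.71] + 106.236 = 381.246 + 106.236 = 487.482.
Reliability = 487.482 / 641.776 = 0.760.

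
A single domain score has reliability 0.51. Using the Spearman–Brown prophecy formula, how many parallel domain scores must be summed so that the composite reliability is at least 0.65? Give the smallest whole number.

2

k ≥ ρ*(1−ρ₁)/(ρ₁(1−ρ*)) = 0.65·0.49 / (0.51·0.35) = 1.784.
Smallest integer k = 2.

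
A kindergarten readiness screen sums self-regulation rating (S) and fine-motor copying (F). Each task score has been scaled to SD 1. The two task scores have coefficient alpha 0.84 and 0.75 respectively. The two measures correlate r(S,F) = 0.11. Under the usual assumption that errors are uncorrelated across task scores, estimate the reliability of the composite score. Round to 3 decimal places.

Var(S+F) = 2 + 2·[0.11] = 2 + 0.22 = 2.22.
With uncorrelated errors the cross-covariances are all true-score covariance, so they carry over unchanged; only the diagonal terms shrink to ρᵢσᵢ².
True-score variance = [0.84 + 0.75] + 0.22 = 1.59 + 0.22 = 1.81.
Reliability = 1.81 / 2.22 = 0.815.

0.815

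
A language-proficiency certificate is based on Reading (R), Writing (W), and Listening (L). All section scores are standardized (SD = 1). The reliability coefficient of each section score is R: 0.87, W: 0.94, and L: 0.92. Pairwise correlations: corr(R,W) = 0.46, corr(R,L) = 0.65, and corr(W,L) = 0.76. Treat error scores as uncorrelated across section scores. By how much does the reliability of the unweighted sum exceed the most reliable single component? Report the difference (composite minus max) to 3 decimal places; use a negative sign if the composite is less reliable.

0.020

Var(sum) = 3 + 3.74 = 6.74; true-score variance = 2.73 + 3.74 = 6.47; composite reliability = 0.9599.
Max component reliability = 0.9400.
Difference = 0.9599 − 0.9400 = 0.020.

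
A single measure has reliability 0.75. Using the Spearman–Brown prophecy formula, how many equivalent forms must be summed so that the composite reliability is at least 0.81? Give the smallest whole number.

k ≥ ρ*(1−ρ₁)/(ρ₁(1−ρ*)) = 0.81·0.25 / (0.75·0.19) = 1.421.
Smallest integer k = 2.

2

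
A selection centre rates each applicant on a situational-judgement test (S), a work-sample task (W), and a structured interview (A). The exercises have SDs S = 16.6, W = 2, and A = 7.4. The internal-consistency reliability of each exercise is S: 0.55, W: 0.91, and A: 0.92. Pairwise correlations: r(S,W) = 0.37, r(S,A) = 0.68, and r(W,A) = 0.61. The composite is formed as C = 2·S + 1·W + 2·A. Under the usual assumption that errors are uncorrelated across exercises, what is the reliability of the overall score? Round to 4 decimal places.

0.7528

Var(C) = 2²·16.6² + 2² + 2²·7.4² + 2·[2·16.6·2·0.37 + 4·16.6·7.4·0.68 + 2·2·7.4·0.61] = 1325.28 + 753.498 = 2078.78.
Under uncorrelated errors the observed covariances equal the true-score covariances, so only the own-variance terms attenuate.
True-score variance = [2²·16.6²·0.55 + 2²·0.91 + 2²·7.4²·0.92] + 753.498 = 811.389 + 753.498 = 1564.89.
Reliability = 1564.89 / 2078.78 = 0.7528.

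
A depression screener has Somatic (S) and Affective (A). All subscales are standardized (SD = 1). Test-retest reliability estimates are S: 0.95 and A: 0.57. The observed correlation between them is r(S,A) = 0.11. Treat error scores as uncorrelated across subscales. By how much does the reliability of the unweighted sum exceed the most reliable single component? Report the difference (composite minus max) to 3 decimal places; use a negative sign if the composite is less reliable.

Var(sum) = 2 + 0.22 = 2.22; true-score variance = 1.52 + 0.22 = 1.74; composite reliability = 0.7838.
Max component reliability = 0.9500.
Difference = 0.7838 − 0.9500 = -0.166.

-0.166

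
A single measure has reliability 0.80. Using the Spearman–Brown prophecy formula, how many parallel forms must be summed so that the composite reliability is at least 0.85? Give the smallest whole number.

2

k ≥ ρ*(1−ρ₁)/(ρ₁(1−ρ*)) = 0.85·0.20 / (0.80·0.15) = 1.417.
Smallest integer k = 2.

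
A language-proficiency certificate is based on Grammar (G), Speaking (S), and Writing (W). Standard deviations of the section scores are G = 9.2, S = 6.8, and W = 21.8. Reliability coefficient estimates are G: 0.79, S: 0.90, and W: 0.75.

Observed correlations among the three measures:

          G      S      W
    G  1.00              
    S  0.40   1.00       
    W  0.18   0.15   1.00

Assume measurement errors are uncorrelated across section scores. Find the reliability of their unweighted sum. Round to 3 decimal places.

Var(G+S+W) = 9.2² + 6.8² + 21.8² + 2·[9.2·6.8·0.40 + 9.2·21.8·0.18 + 6.8·21.8·0.15] = 606.12 + 166.722 = 772.842.
Because errors are independent across components, Cov(Tᵢ,Tⱼ) = Cov(Xᵢ,Xⱼ); the off-diagonal part of the true-score variance is the same as above.
True-score variance = [9.2²·0.79 + 6.8²·0.90 + 21.8²·0.75] + 166.722 = 464.912 + 166.722 = 631.633.
Reliability = 631.633 / 772.842 = 0.817.

0.817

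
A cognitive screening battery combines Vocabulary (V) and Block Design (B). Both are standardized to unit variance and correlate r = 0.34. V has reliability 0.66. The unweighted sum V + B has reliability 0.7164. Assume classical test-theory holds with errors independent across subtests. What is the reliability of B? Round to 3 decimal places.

Var(V+B) = 2 + 2·0.34 = 2.680.
True-score variance = ρ_V + ρ_B + 2·0.34, so 0.7164 = (0.66 + ρ_B + 0.68) / 2.680.
ρ_B = 0.7164·2.680 − 0.66 − 0.68 = 0.580.

0.580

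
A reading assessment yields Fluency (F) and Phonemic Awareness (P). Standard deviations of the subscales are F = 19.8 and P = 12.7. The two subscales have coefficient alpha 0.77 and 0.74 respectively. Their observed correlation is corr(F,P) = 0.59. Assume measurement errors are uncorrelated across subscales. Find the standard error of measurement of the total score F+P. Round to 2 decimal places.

Var(total) = 553.33 + 296.723 = 850.053.
True-score variance = 421.225 + 296.723 = 717.948, so reliability = 0.8446.
Error variance = 850.053 − 717.948 = 132.105; SEM = √132.105 = 11.49.

11.49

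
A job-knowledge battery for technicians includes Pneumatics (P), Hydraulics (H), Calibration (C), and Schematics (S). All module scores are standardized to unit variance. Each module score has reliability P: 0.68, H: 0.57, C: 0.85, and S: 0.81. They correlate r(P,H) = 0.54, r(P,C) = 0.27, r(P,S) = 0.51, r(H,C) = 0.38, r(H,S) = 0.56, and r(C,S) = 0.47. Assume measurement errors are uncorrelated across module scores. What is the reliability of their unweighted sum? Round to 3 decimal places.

0.885

Var(P+H+C+S) = 4 + 2·[0.54 + 0.27 + 0.51 + 0.38 + 0.56 + 0.47] = 4 + 5.46 = 9.46.
Under uncorrelated errors the observed covariances equal the true-score covariances, so only the own-variance terms attenuate.
True-score variance = [0.68 + 0.57 + 0.85 + 0.81] + 5.46 = 2.91 + 5.46 = 8.37.
Reliability = 8.37 / 9.46 = 0.885.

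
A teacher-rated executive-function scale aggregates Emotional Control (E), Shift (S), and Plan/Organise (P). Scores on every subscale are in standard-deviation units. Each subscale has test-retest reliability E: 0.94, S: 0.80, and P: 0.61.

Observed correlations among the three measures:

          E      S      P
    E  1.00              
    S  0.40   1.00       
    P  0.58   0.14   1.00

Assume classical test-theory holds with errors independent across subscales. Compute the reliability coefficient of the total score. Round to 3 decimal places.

0.876

Var(E+S+P) = 3 + 2·[0.40 + 0.58 + 0.14] = 3 + 2.24 = 5.24.
Because errors are independent across components, Cov(Tᵢ,Tⱼ) = Cov(Xᵢ,Xⱼ); the off-diagonal part of the true-score variance is the same as above.
True-score variance = [0.94 + 0.80 + 0.61] + 2.24 = 2.35 + 2.24 = 4.59.
Reliability = 4.59 / 5.24 = 0.876.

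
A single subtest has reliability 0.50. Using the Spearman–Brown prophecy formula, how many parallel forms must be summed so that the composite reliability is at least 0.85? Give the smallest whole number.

k ≥ ρ*(1−ρ₁)/(ρ₁(1−ρ*)) = 0.85·0.50 / (0.50·0.15) = 5.667.
Smallest integer k = 6.

6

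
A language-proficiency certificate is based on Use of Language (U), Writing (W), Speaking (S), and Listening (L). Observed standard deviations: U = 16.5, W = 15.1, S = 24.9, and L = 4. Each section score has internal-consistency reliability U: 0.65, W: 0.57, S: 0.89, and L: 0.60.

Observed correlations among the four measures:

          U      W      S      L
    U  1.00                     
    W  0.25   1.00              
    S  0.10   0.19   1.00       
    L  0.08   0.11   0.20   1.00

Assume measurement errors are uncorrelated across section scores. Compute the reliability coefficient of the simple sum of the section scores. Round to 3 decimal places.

Var(U+W+S+L) = 16.5² + 15.1² + 24.9² + 4² + 2·[16.5·15.1·0.25 + 16.5·24.9·0.10 + 16.5·4·0.08 + 15.1·24.9·0.19 + 15.1·4·0.11 + 24.9·4·0.20] = 1136.27 + 413.309 = 1549.58.
Under uncorrelated errors the observed covariances equal the true-score covariances, so only the own-variance terms attenuate.
True-score variance = [16.5²·0.65 + 15.1²·0.57 + 24.9²·0.89 + 4²·0.60] + 413.309 = 868.337 + 413.309 = 1281.65.
Reliability = 1281.65 / 1549.58 = 0.827.

0.827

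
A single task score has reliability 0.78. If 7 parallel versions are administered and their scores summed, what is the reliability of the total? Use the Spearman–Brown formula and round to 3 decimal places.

ρ_k = kρ / (1 + (k−1)ρ) = 7·0.78 / (1 + 6·0.78) = 5.460 / 5.680 = 0.961.

0.961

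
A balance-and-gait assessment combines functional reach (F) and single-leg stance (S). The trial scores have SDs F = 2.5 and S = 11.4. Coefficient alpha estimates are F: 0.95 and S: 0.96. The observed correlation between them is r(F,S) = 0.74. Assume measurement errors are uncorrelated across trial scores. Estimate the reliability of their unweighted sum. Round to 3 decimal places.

0.969

Var(F+S) = 2.5² + 11.4² + 2·[2.5·11.4·0.74] = 136.21 + 42.18 = 178.39.
With uncorrelated errors the cross-covariances are all true-score covariance, so they carry over unchanged; only the diagonal terms shrink to ρᵢσᵢ².
True-score variance = [2.5²·0.95 + 11.4²·0.96] + 42.18 = 130.699 + 42.18 = 172.879.
Reliability = 172.879 / 178.39 = 0.969.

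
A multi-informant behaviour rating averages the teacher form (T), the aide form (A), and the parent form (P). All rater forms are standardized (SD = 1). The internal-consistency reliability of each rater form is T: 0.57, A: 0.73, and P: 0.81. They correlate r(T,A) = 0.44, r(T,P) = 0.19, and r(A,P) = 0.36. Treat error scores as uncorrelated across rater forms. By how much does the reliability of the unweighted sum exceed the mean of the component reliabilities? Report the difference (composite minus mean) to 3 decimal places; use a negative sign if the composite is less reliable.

0.118

Var(sum) = 3 + 1.98 = 4.98; true-score variance = 2.11 + 1.98 = 4.09; composite reliability = 0.8213.
Mean component reliability = 0.7033.
Difference = 0.8213 − 0.7033 = 0.118.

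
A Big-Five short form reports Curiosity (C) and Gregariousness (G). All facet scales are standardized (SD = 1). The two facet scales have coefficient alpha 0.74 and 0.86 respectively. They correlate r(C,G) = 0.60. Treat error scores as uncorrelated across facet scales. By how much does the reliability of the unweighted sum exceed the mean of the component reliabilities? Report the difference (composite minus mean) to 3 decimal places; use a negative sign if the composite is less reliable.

0.075

Var(sum) = 2 + 1.2 = 3.2; true-score variance = 1.6 + 1.2 = 2.8; composite reliability = 0.8750.
Mean component reliability = 0.8000.
Difference = 0.8750 − 0.8000 = 0.075.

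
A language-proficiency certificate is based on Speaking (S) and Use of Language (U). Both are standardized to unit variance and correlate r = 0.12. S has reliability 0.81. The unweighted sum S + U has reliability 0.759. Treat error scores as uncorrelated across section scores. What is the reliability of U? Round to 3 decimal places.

0.650

Var(S+U) = 2 + 2·0.12 = 2.240.
True-score variance = ρ_S + ρ_U + 2·0.12, so 0.759 = (0.81 + ρ_U + 0.24) / 2.240.
ρ_U = 0.759·2.240 − 0.81 − 0.24 = 0.650.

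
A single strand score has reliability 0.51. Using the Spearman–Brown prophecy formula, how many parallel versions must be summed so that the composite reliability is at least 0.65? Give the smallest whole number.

k ≥ ρ*(1−ρ₁)/(ρ₁(1−ρ*)) = 0.65·0.49 / (0.51·0.35) = 1.784.
Smallest integer k = 2.

2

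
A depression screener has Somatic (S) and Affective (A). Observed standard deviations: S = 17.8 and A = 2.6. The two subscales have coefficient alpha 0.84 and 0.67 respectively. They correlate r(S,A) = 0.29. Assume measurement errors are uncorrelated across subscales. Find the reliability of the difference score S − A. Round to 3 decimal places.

Var(S−A) = 17.8² + 2.6² − 2·17.8·2.6·0.29 = 323.6 − 26.8424 = 296.758.
With uncorrelated errors the cross-covariances are all true-score covariance, so they carry over unchanged; only the diagonal terms shrink to ρᵢσᵢ².
True-score variance = [17.8²·0.84 + 2.6²·0.67] − 26.8424 = 270.675 − 26.8424 = 243.832.
Reliability = 243.832 / 296.758 = 0.822.

0.822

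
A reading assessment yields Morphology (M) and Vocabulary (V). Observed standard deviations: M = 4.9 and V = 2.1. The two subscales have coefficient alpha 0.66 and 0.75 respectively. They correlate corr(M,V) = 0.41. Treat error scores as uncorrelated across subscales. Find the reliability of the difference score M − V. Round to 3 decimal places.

Var(M−V) = 4.9² + 2.1² − 2·4.9·2.1·0.41 = 28.42 − 8.4378 = 19.9822.
Because errors are independent across components, Cov(Tᵢ,Tⱼ) = Cov(Xᵢ,Xⱼ); the off-diagonal part of the true-score variance is the same as above.
True-score variance = [4.9²·0.66 + 2.1²·0.75] − 8.4378 = 19.1541 − 8.4378 = 10.7163.
Reliability = 10.7163 / 19.9822 = 0.536.

0.536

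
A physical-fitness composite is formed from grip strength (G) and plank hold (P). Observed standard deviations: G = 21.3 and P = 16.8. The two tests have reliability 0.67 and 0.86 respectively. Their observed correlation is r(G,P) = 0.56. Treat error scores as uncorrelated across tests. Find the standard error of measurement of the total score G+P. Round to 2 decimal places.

Var(total) = 735.93 + 400.781 = 1136.71.
True-score variance = 546.699 + 400.781 = 947.48, so reliability = 0.8335.
Error variance = 1136.71 − 947.48 = 189.231; SEM = √189.231 = 13.76.

13.76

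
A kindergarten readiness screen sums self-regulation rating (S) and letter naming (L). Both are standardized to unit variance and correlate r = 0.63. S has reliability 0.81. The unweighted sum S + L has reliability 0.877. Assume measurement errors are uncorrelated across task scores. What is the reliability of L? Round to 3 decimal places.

0.789

Var(S+L) = 2 + 2·0.63 = 3.260.
True-score variance = ρ_S + ρ_L + 2·0.63, so 0.877 = (0.81 + ρ_L + 1.26) / 3.260.
ρ_L = 0.877·3.260 − 0.81 − 1.26 = 0.789.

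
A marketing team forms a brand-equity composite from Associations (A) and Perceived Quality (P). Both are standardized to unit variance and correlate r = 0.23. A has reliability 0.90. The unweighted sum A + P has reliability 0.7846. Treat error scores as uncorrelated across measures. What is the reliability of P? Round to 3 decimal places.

0.570

Var(A+P) = 2 + 2·0.23 = 2.460.
True-score variance = ρ_A + ρ_P + 2·0.23, so 0.7846 = (0.90 + ρ_P + 0.46) / 2.460.
ρ_P = 0.7846·2.460 − 0.90 − 0.46 = 0.570.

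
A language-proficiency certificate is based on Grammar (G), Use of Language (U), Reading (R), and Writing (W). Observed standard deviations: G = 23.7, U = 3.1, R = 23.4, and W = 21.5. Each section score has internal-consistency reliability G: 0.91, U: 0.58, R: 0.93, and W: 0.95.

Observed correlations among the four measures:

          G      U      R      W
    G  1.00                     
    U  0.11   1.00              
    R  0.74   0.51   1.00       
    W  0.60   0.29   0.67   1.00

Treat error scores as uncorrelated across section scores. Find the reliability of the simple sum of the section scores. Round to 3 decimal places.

Var(G+U+R+W) = 23.7² + 3.1² + 23.4² + 21.5² + 2·[23.7·3.1·0.11 + 23.7·23.4·0.74 + 23.7·21.5·0.60 + 3.1·23.4·0.51 + 3.1·21.5·0.29 + 23.4·21.5·0.67] = 1581.11 + 2235.2 = 3816.31.
Because errors are independent across components, Cov(Tᵢ,Tⱼ) = Cov(Xᵢ,Xⱼ); the off-diagonal part of the true-score variance is the same as above.
True-score variance = [23.7²·0.91 + 3.1²·0.58 + 23.4²·0.93 + 21.5²·0.95] + 2235.2 = 1465.08 + 2235.2 = 3700.28.
Reliability = 3700.28 / 3816.31 = 0.970.

0.970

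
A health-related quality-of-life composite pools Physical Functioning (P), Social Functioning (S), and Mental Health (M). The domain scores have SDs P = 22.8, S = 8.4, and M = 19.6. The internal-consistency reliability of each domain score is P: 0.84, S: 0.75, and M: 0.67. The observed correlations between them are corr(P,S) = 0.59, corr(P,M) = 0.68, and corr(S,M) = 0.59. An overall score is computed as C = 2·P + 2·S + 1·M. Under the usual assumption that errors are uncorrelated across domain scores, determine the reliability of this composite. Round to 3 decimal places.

Var(C) = 2²·22.8² + 2²·8.4² + 19.6² + 2·[4·22.8·8.4·0.59 + 2·22.8·19.6·0.68 + 2·8.4·19.6·0.59] = 2745.76 + 2508.04 = 5253.8.
Under uncorrelated errors the observed covariances equal the true-score covariances, so only the own-variance terms attenuate.
True-score variance = [2²·22.8²·0.84 + 2²·8.4²·0.75 + 19.6²·0.67] + 2508.04 = 2215.73 + 2508.04 = 4723.77.
Reliability = 4723.77 / 5253.8 = 0.899.

0.899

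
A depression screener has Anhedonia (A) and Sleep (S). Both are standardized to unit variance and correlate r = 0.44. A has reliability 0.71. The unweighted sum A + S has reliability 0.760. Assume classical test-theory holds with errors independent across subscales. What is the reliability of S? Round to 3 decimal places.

0.599

Var(A+S) = 2 + 2·0.44 = 2.880.
True-score variance = ρ_A + ρ_S + 2·0.44, so 0.760 = (0.71 + ρ_S + 0.88) / 2.880.
ρ_S = 0.760·2.880 − 0.71 − 0.88 = 0.599.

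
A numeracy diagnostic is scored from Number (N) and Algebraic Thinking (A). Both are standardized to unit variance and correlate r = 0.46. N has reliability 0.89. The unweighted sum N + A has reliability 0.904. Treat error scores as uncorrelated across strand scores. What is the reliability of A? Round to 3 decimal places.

0.830

Var(N+A) = 2 + 2·0.46 = 2.920.
True-score variance = ρ_N + ρ_A + 2·0.46, so 0.904 = (0.89 + ρ_A + 0.92) / 2.920.
ρ_A = 0.904·2.920 − 0.89 − 0.92 = 0.830.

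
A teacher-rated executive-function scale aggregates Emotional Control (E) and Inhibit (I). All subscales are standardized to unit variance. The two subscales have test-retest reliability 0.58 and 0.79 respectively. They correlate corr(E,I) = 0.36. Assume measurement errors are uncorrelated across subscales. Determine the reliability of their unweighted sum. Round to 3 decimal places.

Var(E+I) = 2 + 2·[0.36] = 2 + 0.72 = 2.72.
Under uncorrelated errors the observed covariances equal the true-score covariances, so only the own-variance terms attenuate.
True-score variance = [0.58 + 0.79] + 0.72 = 1.37 + 0.72 = 2.09.
Reliability = 2.09 / 2.72 = 0.768.

0.768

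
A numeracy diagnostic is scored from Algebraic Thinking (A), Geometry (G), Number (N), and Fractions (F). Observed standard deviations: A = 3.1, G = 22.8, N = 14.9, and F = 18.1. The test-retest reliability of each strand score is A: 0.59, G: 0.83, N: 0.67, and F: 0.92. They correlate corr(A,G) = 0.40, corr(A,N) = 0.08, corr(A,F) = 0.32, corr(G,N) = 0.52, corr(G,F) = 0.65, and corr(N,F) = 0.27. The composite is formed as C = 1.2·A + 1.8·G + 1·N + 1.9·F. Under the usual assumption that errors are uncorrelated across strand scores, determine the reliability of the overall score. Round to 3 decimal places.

Var(C) = 1.2²·3.1² + 1.8²·22.8² + 14.9² + 1.9²·18.1² + 2·[2.16·3.1·22.8·0.40 + 1.2·3.1·14.9·0.08 + 2.28·3.1·18.1·0.32 + 1.8·22.8·14.9·0.52 + 3.42·22.8·18.1·0.65 + 1.9·14.9·18.1·0.27] = 3102.8 + 2960.31 = 6063.11.
With uncorrelated errors the cross-covariances are all true-score covariance, so they carry over unchanged; only the diagonal terms shrink to ρᵢσᵢ².
True-score variance = [1.2²·3.1²·0.59 + 1.8²·22.8²·0.83 + 14.9²·0.67 + 1.9²·18.1²·0.92] + 2960.31 = 2642.92 + 2960.31 = 5603.24.
Reliability = 5603.24 / 6063.11 = 0.924.

0.924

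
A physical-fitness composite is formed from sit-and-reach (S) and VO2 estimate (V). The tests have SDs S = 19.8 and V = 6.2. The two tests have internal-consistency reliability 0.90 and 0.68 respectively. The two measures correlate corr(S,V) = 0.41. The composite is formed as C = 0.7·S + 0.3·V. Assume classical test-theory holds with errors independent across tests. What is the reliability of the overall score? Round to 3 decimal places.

Var(C) = 0.7²·19.8² + 0.3²·6.2² + 2·[0.21·19.8·6.2·0.41] = 195.559 + 21.1393 = 216.698.
Because errors are independent across components, Cov(Tᵢ,Tⱼ) = Cov(Xᵢ,Xⱼ); the off-diagonal part of the true-score variance is the same as above.
True-score variance = [0.7²·19.8²·0.90 + 0.3²·6.2²·0.68] + 21.1393 = 175.242 + 21.1393 = 196.381.
Reliability = 196.381 / 216.698 = 0.906.

0.906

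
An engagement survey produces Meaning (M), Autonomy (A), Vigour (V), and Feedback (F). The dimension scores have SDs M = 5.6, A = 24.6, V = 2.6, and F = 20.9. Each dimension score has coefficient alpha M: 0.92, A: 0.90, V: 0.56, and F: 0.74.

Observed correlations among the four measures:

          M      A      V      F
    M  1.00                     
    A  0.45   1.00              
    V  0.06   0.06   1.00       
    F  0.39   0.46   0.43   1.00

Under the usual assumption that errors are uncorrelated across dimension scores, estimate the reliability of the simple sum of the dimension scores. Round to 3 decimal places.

Var(M+A+V+F) = 5.6² + 24.6² + 2.6² + 20.9² + 2·[5.6·24.6·0.45 + 5.6·2.6·0.06 + 5.6·20.9·0.39 + 24.6·2.6·0.06 + 24.6·20.9·0.46 + 2.6·20.9·0.43] = 1080.09 + 744.439 = 1824.53.
Because errors are independent across components, Cov(Tᵢ,Tⱼ) = Cov(Xᵢ,Xⱼ); the off-diagonal part of the true-score variance is the same as above.
True-score variance = [5.6²·0.92 + 24.6²·0.90 + 2.6²·0.56 + 20.9²·0.74] + 744.439 = 900.52 + 744.439 = 1644.96.
Reliability = 1644.96 / 1824.53 = 0.902.

0.902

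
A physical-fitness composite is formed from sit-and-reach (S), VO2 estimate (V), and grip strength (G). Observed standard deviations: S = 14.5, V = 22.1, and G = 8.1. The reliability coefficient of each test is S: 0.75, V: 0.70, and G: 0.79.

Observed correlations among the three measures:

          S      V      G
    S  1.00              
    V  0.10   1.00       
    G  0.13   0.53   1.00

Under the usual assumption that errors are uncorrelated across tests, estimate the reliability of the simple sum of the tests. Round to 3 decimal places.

Var(S+V+G) = 14.5² + 22.1² + 8.1² + 2·[14.5·22.1·0.10 + 14.5·8.1·0.13 + 22.1·8.1·0.53] = 764.27 + 284.378 = 1048.65.
With uncorrelated errors the cross-covariances are all true-score covariance, so they carry over unchanged; only the diagonal terms shrink to ρᵢσᵢ².
True-score variance = [14.5²·0.75 + 22.1²·0.70 + 8.1²·0.79] + 284.378 = 551.406 + 284.378 = 835.784.
Reliability = 835.784 / 1048.65 = 0.797.

0.797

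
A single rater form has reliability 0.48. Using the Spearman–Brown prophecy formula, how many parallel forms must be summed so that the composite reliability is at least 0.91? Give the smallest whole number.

11

k ≥ ρ*(1−ρ₁)/(ρ₁(1−ρ*)) = 0.91·0.52 / (0.48·0.09) = 10.954.
Smallest integer k = 11.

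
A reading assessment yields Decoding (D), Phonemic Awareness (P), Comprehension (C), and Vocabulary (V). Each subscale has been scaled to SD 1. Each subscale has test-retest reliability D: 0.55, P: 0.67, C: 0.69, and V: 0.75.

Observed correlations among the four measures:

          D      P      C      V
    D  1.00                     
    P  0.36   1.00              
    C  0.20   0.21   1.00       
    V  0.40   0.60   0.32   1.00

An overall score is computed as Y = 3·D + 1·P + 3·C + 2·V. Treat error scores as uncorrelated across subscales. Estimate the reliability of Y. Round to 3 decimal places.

Var(Y) = 3² + 1 + 3² + 2² + 2·[3·0.36 + 9·0.20 + 6·0.40 + 3·0.21 + 2·0.60 + 6·0.32] = 23 + 18.06 = 41.06.
Under uncorrelated errors the observed covariances equal the true-score covariances, so only the own-variance terms attenuate.
True-score variance = [3²·0.55 + 0.67 + 3²·0.69 + 2²·0.75] + 18.06 = 14.83 + 18.06 = 32.89.
Reliability = 32.89 / 41.06 = 0.801.

0.801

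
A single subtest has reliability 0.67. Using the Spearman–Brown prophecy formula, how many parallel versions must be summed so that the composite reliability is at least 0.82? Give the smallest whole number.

k ≥ ρ*(1−ρ₁)/(ρ₁(1−ρ*)) = 0.82·0.33 / (0.67·0.18) = 2.244.
Smallest integer k = 3.

3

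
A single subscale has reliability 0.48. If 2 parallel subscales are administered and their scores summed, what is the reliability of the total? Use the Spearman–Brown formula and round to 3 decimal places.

0.649

ρ_k = kρ / (1 + (k−1)ρ) = 2·0.48 / (1 + 1·0.48) = 0.960 / 1.480 = 0.649.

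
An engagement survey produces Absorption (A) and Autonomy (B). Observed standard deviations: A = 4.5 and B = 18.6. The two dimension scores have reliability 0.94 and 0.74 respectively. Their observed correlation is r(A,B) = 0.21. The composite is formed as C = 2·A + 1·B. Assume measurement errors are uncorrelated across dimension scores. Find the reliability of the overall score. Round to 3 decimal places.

Var(C) = 2²·4.5² + 18.6² + 2·[2·4.5·18.6·0.21] = 426.96 + 70.308 = 497.268.
Because errors are independent across components, Cov(Tᵢ,Tⱼ) = Cov(Xᵢ,Xⱼ); the off-diagonal part of the true-score variance is the same as above.
True-score variance = [2²·4.5²·0.94 + 18.6²·0.74] + 70.308 = 332.15 + 70.308 = 402.458.
Reliability = 402.458 / 497.268 = 0.809.

0.809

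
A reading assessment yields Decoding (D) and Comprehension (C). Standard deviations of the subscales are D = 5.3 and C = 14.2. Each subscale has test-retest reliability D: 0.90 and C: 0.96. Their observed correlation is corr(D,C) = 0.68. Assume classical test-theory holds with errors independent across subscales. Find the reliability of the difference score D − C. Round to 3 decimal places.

0.915

Var(D−C) = 5.3² + 14.2² − 2·5.3·14.2·0.68 = 229.73 − 102.354 = 127.376.
With uncorrelated errors the cross-covariances are all true-score covariance, so they carry over unchanged; only the diagonal terms shrink to ρᵢσᵢ².
True-score variance = [5.3²·0.90 + 14.2²·0.96] − 102.354 = 218.855 − 102.354 = 116.502.
Reliability = 116.502 / 127.376 = 0.915.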